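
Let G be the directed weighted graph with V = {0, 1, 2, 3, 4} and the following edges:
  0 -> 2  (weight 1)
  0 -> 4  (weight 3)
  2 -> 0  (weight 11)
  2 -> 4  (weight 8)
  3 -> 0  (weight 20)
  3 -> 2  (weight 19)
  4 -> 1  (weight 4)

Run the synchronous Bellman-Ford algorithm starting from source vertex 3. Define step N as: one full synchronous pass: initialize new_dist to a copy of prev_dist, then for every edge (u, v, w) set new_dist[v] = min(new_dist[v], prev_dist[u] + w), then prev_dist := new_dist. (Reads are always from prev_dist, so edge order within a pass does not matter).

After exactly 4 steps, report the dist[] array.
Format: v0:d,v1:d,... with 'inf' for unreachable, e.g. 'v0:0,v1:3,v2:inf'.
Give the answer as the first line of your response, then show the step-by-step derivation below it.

v0:20,v1:27,v2:19,v3:0,v4:23

step 1: dist = v0:20,v1:inf,v2:19,v3:0,v4:inf
step 2: dist = v0:20,v1:inf,v2:19,v3:0,v4:23
step 3: dist = v0:20,v1:27,v2:19,v3:0,v4:23
step 4: dist = v0:20,v1:27,v2:19,v3:0,v4:23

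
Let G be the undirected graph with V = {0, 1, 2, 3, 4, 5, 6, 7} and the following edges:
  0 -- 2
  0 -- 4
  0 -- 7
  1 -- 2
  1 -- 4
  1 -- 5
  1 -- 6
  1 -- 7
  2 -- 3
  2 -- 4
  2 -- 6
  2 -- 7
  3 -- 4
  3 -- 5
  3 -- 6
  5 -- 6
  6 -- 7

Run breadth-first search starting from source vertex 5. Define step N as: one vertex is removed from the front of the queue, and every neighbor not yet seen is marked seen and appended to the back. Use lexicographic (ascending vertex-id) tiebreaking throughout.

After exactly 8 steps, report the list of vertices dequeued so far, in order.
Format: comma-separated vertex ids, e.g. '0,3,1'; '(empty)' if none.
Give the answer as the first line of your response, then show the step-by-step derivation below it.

5,1,3,6,2,4,7,0

step 1: dequeue 5; queue=[1,3,6]; order=5
step 2: dequeue 1; queue=[3,6,2,4,7]; order=5,1
step 3: dequeue 3; queue=[6,2,4,7]; order=5,1,3
step 4: dequeue 6; queue=[2,4,7]; order=5,1,3,6
step 5: dequeue 2; queue=[4,7,0]; order=5,1,3,6,2
step 6: dequeue 4; queue=[7,0]; order=5,1,3,6,2,4
step 7: dequeue 7; queue=[0]; order=5,1,3,6,2,4,7
step 8: dequeue 0; queue=[(empty)]; order=5,1,3,6,2,4,7,0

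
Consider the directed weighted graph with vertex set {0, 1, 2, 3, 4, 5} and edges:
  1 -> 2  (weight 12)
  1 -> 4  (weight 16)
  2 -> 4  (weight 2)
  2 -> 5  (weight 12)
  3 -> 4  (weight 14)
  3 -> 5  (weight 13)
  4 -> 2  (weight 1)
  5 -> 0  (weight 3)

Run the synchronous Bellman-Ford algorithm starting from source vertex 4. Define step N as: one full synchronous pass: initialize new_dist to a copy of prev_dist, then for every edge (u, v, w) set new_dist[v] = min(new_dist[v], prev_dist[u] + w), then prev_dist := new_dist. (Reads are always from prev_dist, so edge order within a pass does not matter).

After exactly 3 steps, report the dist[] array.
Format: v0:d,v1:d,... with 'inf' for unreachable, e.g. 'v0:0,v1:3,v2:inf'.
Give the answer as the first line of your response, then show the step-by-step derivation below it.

v0:16,v1:inf,v2:1,v3:inf,v4:0,v5:13

step 1: dist = v0:inf,v1:inf,v2:1,v3:inf,v4:0,v5:inf
step 2: dist = v0:inf,v1:inf,v2:1,v3:inf,v4:0,v5:13
step 3: dist = v0:16,v1:inf,v2:1,v3:inf,v4:0,v5:13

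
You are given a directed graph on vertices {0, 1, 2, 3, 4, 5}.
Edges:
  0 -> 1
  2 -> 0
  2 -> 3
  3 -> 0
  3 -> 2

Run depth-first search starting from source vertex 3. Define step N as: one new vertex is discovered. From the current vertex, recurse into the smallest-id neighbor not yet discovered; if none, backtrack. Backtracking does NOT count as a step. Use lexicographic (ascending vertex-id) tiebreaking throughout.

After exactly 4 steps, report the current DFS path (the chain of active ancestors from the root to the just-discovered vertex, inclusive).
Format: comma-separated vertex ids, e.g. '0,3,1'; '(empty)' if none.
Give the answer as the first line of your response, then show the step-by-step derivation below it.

3,2

step 1: discover 3; path=3; order=3
step 2: discover 0; path=3>0; order=3,0
step 3: discover 1; path=3>0>1; order=3,0,1
step 4: discover 2; path=3>2; order=3,0,1,2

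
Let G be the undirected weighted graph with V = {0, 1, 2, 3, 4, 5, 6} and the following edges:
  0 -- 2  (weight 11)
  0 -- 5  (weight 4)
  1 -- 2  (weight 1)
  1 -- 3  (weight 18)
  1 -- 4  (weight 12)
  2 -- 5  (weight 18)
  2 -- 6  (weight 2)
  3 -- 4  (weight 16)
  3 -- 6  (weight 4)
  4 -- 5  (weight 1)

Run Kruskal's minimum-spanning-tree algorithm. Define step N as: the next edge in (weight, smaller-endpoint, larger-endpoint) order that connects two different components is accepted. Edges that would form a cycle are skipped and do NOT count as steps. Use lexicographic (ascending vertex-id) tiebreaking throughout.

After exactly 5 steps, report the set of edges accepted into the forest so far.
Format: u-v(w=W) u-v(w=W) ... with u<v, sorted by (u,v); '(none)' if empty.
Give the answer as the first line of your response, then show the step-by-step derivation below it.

0-5(w=4) 1-2(w=1) 2-6(w=2) 3-6(w=4) 4-5(w=1)

step 1: add edge 1-2 (w=1); MST = {1-2(w=1)}
step 2: add edge 4-5 (w=1); MST = {1-2(w=1) 4-5(w=1)}
step 3: add edge 2-6 (w=2); MST = {1-2(w=1) 2-6(w=2) 4-5(w=1)}
step 4: add edge 0-5 (w=4); MST = {0-5(w=4) 1-2(w=1) 2-6(w=2) 4-5(w=1)}
step 5: add edge 3-6 (w=4); MST = {0-5(w=4) 1-2(w=1) 2-6(w=2) 3-6(w=4) 4-5(w=1)}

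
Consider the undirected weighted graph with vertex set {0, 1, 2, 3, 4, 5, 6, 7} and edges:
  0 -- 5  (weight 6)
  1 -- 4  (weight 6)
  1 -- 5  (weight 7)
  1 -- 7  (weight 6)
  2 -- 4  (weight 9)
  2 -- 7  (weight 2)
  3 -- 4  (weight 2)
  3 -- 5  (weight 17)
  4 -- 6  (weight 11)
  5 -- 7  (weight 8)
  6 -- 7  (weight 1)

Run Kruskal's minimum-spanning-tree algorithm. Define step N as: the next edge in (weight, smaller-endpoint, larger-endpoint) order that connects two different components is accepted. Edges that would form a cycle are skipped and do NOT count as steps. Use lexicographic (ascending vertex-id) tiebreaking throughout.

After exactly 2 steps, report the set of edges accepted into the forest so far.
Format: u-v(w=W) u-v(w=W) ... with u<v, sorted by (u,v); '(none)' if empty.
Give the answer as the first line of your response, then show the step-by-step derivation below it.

2-7(w=2) 6-7(w=1)

step 1: add edge 6-7 (w=1); MST = {6-7(w=1)}
step 2: add edge 2-7 (w=2); MST = {2-7(w=2) 6-7(w=1)}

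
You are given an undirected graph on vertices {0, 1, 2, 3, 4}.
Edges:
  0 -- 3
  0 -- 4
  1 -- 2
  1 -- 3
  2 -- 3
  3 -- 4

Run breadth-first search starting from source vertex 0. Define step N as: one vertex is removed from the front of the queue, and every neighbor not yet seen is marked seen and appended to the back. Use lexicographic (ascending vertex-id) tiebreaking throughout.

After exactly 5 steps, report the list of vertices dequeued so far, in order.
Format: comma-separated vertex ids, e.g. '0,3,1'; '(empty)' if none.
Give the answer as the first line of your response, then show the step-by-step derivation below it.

0,3,4,1,2

step 1: dequeue 0; queue=[3,4]; order=0
step 2: dequeue 3; queue=[4,1,2]; order=0,3
step 3: dequeue 4; queue=[1,2]; order=0,3,4
step 4: dequeue 1; queue=[2]; order=0,3,4,1
step 5: dequeue 2; queue=[(empty)]; order=0,3,4,1,2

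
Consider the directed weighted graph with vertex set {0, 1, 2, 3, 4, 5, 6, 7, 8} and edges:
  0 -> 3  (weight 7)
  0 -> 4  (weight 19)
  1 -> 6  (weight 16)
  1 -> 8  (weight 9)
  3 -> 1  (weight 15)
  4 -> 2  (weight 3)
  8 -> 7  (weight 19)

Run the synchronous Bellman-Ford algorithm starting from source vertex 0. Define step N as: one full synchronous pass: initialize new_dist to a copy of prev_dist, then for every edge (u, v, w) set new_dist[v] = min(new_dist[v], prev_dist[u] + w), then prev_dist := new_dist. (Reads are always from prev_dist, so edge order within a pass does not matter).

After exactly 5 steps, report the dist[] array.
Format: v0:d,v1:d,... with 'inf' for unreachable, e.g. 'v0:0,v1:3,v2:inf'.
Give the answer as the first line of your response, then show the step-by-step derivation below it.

v0:0,v1:22,v2:22,v3:7,v4:19,v5:inf,v6:38,v7:50,v8:31

step 1: dist = v0:0,v1:inf,v2:inf,v3:7,v4:19,v5:inf,v6:inf,v7:inf,v8:inf
step 2: dist = v0:0,v1:22,v2:22,v3:7,v4:19,v5:inf,v6:inf,v7:inf,v8:inf
step 3: dist = v0:0,v1:22,v2:22,v3:7,v4:19,v5:inf,v6:38,v7:inf,v8:31
step 4: dist = v0:0,v1:22,v2:22,v3:7,v4:19,v5:inf,v6:38,v7:50,v8:31
step 5: dist = v0:0,v1:22,v2:22,v3:7,v4:19,v5:inf,v6:38,v7:50,v8:31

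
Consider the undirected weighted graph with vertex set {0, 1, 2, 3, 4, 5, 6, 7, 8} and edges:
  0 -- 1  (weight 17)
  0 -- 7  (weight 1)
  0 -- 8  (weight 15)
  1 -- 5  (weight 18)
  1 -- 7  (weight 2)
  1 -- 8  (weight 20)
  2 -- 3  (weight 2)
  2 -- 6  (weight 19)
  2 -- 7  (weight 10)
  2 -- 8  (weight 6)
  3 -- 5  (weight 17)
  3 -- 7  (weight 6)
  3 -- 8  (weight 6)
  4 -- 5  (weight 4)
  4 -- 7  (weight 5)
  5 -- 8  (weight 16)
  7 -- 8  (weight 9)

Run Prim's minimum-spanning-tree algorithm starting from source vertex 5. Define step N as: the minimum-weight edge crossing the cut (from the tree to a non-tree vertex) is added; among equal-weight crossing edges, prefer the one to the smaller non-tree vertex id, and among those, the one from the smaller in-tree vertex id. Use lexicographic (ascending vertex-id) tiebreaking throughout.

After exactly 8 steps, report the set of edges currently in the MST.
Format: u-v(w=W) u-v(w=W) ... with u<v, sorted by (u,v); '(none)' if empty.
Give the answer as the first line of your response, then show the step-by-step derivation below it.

0-7(w=1) 1-7(w=2) 2-3(w=2) 2-6(w=19) 2-8(w=6) 3-7(w=6) 4-5(w=4) 4-7(w=5)

step 1: add edge 4-5 (w=4); MST = {4-5(w=4)}
step 2: add edge 4-7 (w=5); MST = {4-5(w=4) 4-7(w=5)}
step 3: add edge 0-7 (w=1); MST = {0-7(w=1) 4-5(w=4) 4-7(w=5)}
step 4: add edge 1-7 (w=2); MST = {0-7(w=1) 1-7(w=2) 4-5(w=4) 4-7(w=5)}
step 5: add edge 3-7 (w=6); MST = {0-7(w=1) 1-7(w=2) 3-7(w=6) 4-5(w=4) 4-7(w=5)}
step 6: add edge 2-3 (w=2); MST = {0-7(w=1) 1-7(w=2) 2-3(w=2) 3-7(w=6) 4-5(w=4) 4-7(w=5)}
step 7: add edge 2-8 (w=6); MST = {0-7(w=1) 1-7(w=2) 2-3(w=2) 2-8(w=6) 3-7(w=6) 4-5(w=4) 4-7(w=5)}
step 8: add edge 2-6 (w=19); MST = {0-7(w=1) 1-7(w=2) 2-3(w=2) 2-6(w=19) 2-8(w=6) 3-7(w=6) 4-5(w=4) 4-7(w=5)}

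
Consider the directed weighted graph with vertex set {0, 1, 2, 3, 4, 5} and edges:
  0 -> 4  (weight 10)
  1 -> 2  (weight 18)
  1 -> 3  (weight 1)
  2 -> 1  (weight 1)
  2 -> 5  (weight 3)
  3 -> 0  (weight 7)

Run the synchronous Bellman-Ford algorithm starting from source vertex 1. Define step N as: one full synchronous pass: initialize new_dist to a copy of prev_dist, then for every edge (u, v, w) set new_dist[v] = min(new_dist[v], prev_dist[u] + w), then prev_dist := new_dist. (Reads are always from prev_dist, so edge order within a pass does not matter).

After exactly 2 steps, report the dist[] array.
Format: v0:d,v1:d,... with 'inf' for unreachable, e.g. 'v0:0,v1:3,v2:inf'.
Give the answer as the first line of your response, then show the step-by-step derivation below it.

v0:8,v1:0,v2:18,v3:1,v4:inf,v5:21

step 1: dist = v0:inf,v1:0,v2:18,v3:1,v4:inf,v5:inf
step 2: dist = v0:8,v1:0,v2:18,v3:1,v4:inf,v5:21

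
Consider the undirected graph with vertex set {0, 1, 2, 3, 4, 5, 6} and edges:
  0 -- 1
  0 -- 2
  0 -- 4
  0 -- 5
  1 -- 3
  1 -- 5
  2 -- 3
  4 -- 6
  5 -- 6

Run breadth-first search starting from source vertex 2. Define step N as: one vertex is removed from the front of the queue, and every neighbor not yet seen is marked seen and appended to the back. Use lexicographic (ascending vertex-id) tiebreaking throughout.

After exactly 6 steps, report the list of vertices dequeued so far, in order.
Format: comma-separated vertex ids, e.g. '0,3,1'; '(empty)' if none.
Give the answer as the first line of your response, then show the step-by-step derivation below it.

2,0,3,1,4,5

step 1: dequeue 2; queue=[0,3]; order=2
step 2: dequeue 0; queue=[3,1,4,5]; order=2,0
step 3: dequeue 3; queue=[1,4,5]; order=2,0,3
step 4: dequeue 1; queue=[4,5]; order=2,0,3,1
step 5: dequeue 4; queue=[5,6]; order=2,0,3,1,4
step 6: dequeue 5; queue=[6]; order=2,0,3,1,4,5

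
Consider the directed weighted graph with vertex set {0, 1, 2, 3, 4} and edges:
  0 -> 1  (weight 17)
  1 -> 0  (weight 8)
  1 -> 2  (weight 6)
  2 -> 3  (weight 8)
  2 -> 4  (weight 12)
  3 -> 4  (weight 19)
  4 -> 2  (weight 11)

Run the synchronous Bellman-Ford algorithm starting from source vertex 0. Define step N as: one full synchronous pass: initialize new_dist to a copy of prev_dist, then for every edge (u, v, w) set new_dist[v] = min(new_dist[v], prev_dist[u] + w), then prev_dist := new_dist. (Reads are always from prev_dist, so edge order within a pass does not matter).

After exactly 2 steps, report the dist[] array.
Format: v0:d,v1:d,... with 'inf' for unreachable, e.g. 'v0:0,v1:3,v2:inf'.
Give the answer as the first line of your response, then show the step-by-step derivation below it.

v0:0,v1:17,v2:23,v3:inf,v4:inf

step 1: dist = v0:0,v1:17,v2:inf,v3:inf,v4:inf
step 2: dist = v0:0,v1:17,v2:23,v3:inf,v4:inf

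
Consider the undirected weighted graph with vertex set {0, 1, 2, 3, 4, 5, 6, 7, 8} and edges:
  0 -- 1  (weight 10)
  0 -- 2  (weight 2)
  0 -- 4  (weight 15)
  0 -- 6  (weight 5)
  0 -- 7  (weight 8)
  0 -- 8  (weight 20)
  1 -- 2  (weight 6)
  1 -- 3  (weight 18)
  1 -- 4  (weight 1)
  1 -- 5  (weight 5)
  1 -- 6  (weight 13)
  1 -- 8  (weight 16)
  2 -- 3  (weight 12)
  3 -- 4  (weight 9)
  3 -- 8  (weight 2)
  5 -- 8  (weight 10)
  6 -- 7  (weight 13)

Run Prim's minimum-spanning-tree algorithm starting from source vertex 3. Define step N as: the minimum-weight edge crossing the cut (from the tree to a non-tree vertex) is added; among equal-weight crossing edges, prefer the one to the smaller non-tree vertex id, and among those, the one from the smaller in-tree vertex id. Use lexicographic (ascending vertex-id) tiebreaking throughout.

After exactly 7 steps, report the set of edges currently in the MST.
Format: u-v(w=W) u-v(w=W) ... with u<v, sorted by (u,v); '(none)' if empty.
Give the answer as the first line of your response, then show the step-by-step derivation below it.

0-2(w=2) 0-6(w=5) 1-2(w=6) 1-4(w=1) 1-5(w=5) 3-4(w=9) 3-8(w=2)

step 1: add edge 3-8 (w=2); MST = {3-8(w=2)}
step 2: add edge 3-4 (w=9); MST = {3-4(w=9) 3-8(w=2)}
step 3: add edge 1-4 (w=1); MST = {1-4(w=1) 3-4(w=9) 3-8(w=2)}
step 4: add edge 1-5 (w=5); MST = {1-4(w=1) 1-5(w=5) 3-4(w=9) 3-8(w=2)}
step 5: add edge 1-2 (w=6); MST = {1-2(w=6) 1-4(w=1) 1-5(w=5) 3-4(w=9) 3-8(w=2)}
step 6: add edge 0-2 (w=2); MST = {0-2(w=2) 1-2(w=6) 1-4(w=1) 1-5(w=5) 3-4(w=9) 3-8(w=2)}
step 7: add edge 0-6 (w=5); MST = {0-2(w=2) 0-6(w=5) 1-2(w=6) 1-4(w=1) 1-5(w=5) 3-4(w=9) 3-8(w=2)}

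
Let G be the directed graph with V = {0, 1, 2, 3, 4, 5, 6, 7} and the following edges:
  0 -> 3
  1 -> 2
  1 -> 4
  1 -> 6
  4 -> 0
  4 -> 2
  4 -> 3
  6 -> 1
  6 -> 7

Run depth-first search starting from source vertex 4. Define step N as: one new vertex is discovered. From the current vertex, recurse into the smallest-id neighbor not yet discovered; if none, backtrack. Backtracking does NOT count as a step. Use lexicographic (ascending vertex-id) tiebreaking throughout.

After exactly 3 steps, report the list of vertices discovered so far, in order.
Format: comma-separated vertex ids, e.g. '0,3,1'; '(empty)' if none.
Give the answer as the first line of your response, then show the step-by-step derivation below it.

4,0,3

step 1: discover 4; path=4; order=4
step 2: discover 0; path=4>0; order=4,0
step 3: discover 3; path=4>0>3; order=4,0,3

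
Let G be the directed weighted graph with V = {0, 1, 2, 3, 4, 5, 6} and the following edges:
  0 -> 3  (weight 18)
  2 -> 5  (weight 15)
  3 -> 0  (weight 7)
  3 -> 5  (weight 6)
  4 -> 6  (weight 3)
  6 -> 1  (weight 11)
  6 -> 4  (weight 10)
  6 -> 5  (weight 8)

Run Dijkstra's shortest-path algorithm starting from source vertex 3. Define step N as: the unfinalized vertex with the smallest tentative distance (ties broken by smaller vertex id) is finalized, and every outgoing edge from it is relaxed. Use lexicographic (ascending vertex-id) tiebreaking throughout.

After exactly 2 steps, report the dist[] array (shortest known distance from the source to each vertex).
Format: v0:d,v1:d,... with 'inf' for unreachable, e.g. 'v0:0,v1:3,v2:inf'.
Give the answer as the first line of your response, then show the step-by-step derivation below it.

v0:7,v1:inf,v2:inf,v3:0,v4:inf,v5:6,v6:inf

step 1: dist = v0:7,v1:inf,v2:inf,v3:0,v4:inf,v5:6,v6:inf
step 2: dist = v0:7,v1:inf,v2:inf,v3:0,v4:inf,v5:6,v6:inf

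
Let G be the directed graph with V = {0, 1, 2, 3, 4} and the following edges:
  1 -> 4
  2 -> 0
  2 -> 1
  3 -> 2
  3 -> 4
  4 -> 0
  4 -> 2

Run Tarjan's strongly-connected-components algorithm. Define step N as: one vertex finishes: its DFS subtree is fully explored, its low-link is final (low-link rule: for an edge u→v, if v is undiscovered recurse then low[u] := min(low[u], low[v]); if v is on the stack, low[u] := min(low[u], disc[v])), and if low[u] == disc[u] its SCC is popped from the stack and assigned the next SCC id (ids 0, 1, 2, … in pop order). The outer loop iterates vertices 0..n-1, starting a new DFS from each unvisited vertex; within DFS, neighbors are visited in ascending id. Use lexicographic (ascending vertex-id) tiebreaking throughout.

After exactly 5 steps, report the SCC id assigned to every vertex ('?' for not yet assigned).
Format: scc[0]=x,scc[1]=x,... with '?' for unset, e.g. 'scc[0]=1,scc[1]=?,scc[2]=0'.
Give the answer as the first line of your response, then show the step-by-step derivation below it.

scc[0]=0,scc[1]=1,scc[2]=1,scc[3]=2,scc[4]=1

step 1: low=(low[0]=0,low[1]=?,low[2]=?,low[3]=?,low[4]=?); scc=(scc[0]=0,scc[1]=?,scc[2]=?,scc[3]=?,scc[4]=?)
step 2: low=(low[0]=0,low[1]=1,low[2]=1,low[3]=?,low[4]=2); scc=(scc[0]=0,scc[1]=?,scc[2]=?,scc[3]=?,scc[4]=?)
step 3: low=(low[0]=0,low[1]=1,low[2]=1,low[3]=?,low[4]=1); scc=(scc[0]=0,scc[1]=?,scc[2]=?,scc[3]=?,scc[4]=?)
step 4: low=(low[0]=0,low[1]=1,low[2]=1,low[3]=?,low[4]=1); scc=(scc[0]=0,scc[1]=1,scc[2]=1,scc[3]=?,scc[4]=1)
step 5: low=(low[0]=0,low[1]=1,low[2]=1,low[3]=4,low[4]=1); scc=(scc[0]=0,scc[1]=1,scc[2]=1,scc[3]=2,scc[4]=1)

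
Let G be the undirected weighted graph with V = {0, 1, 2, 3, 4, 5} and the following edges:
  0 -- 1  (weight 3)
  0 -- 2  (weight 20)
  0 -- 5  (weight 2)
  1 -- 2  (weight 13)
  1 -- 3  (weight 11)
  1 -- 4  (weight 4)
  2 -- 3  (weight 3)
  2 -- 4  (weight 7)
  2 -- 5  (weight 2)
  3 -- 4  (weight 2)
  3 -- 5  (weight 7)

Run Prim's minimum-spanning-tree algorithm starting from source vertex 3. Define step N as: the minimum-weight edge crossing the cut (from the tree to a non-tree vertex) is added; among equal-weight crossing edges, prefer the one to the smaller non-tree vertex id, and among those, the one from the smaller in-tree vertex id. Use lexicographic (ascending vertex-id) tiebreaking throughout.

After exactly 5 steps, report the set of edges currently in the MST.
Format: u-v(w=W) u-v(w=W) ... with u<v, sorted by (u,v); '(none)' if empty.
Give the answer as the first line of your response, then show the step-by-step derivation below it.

0-1(w=3) 0-5(w=2) 2-3(w=3) 2-5(w=2) 3-4(w=2)

step 1: add edge 3-4 (w=2); MST = {3-4(w=2)}
step 2: add edge 2-3 (w=3); MST = {2-3(w=3) 3-4(w=2)}
step 3: add edge 2-5 (w=2); MST = {2-3(w=3) 2-5(w=2) 3-4(w=2)}
step 4: add edge 0-5 (w=2); MST = {0-5(w=2) 2-3(w=3) 2-5(w=2) 3-4(w=2)}
step 5: add edge 0-1 (w=3); MST = {0-1(w=3) 0-5(w=2) 2-3(w=3) 2-5(w=2) 3-4(w=2)}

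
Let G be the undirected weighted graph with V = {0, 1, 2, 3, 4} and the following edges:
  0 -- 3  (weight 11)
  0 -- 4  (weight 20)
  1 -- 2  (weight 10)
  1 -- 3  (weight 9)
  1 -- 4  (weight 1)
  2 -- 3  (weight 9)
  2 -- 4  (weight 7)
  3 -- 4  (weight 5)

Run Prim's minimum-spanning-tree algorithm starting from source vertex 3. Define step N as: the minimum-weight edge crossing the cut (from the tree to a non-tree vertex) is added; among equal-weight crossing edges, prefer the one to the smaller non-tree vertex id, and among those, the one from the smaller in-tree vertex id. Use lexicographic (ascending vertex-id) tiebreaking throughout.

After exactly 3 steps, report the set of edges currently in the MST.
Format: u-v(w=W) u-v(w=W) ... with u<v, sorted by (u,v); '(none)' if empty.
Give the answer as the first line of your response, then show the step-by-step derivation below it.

1-4(w=1) 2-4(w=7) 3-4(w=5)

step 1: add edge 3-4 (w=5); MST = {3-4(w=5)}
step 2: add edge 1-4 (w=1); MST = {1-4(w=1) 3-4(w=5)}
step 3: add edge 2-4 (w=7); MST = {1-4(w=1) 2-4(w=7) 3-4(w=5)}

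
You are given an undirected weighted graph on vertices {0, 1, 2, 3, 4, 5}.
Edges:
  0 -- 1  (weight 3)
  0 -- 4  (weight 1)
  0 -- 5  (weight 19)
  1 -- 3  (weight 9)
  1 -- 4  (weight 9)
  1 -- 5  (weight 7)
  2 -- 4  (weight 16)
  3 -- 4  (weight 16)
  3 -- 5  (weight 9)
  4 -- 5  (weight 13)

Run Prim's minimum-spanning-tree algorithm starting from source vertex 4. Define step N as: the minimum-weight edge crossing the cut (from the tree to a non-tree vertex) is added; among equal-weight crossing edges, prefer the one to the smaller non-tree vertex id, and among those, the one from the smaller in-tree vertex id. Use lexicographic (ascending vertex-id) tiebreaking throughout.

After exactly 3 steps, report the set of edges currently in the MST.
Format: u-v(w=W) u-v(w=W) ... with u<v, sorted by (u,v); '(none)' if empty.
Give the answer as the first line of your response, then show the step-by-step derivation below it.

0-1(w=3) 0-4(w=1) 1-5(w=7)

step 1: add edge 0-4 (w=1); MST = {0-4(w=1)}
step 2: add edge 0-1 (w=3); MST = {0-1(w=3) 0-4(w=1)}
step 3: add edge 1-5 (w=7); MST = {0-1(w=3) 0-4(w=1) 1-5(w=7)}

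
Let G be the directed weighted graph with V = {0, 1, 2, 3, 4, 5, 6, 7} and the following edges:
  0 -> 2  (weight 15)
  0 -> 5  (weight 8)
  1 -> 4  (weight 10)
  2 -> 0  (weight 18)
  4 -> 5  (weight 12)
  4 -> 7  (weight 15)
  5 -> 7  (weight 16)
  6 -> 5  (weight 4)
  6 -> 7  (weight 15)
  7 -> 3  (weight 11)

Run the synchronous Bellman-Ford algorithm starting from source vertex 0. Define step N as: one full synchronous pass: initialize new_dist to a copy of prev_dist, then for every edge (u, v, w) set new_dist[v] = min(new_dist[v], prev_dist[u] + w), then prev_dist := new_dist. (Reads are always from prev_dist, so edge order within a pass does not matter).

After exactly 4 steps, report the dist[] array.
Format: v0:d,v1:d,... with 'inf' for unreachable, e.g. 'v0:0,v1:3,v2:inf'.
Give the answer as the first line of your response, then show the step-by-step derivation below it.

v0:0,v1:inf,v2:15,v3:35,v4:inf,v5:8,v6:inf,v7:24

step 1: dist = v0:0,v1:inf,v2:15,v3:inf,v4:inf,v5:8,v6:inf,v7:inf
step 2: dist = v0:0,v1:inf,v2:15,v3:inf,v4:inf,v5:8,v6:inf,v7:24
step 3: dist = v0:0,v1:inf,v2:15,v3:35,v4:inf,v5:8,v6:inf,v7:24
step 4: dist = v0:0,v1:inf,v2:15,v3:35,v4:inf,v5:8,v6:inf,v7:24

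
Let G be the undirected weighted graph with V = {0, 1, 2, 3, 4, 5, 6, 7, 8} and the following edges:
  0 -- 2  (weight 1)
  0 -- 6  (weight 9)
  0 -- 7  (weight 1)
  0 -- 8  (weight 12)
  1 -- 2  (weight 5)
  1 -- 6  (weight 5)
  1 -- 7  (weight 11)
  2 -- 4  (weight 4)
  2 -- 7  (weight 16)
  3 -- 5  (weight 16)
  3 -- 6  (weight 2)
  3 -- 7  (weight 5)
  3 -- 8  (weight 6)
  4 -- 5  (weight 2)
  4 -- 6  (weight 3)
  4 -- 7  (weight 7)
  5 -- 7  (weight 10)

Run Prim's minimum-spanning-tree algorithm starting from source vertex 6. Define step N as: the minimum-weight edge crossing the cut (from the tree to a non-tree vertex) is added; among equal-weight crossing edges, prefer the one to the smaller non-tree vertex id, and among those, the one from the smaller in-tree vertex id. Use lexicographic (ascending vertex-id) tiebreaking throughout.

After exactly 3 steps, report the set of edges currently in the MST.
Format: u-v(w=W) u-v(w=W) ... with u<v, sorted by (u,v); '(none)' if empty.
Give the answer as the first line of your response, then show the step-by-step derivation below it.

3-6(w=2) 4-5(w=2) 4-6(w=3)

step 1: add edge 3-6 (w=2); MST = {3-6(w=2)}
step 2: add edge 4-6 (w=3); MST = {3-6(w=2) 4-6(w=3)}
step 3: add edge 4-5 (w=2); MST = {3-6(w=2) 4-5(w=2) 4-6(w=3)}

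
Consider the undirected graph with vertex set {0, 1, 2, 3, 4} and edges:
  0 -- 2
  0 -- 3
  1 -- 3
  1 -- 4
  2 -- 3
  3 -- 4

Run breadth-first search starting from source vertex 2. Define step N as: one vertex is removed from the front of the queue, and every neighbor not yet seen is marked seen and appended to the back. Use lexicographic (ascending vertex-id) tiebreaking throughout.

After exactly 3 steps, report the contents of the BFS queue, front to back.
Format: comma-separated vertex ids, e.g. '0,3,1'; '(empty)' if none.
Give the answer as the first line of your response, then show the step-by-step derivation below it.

1,4

step 1: dequeue 2; queue=[0,3]; order=2
step 2: dequeue 0; queue=[3]; order=2,0
step 3: dequeue 3; queue=[1,4]; order=2,0,3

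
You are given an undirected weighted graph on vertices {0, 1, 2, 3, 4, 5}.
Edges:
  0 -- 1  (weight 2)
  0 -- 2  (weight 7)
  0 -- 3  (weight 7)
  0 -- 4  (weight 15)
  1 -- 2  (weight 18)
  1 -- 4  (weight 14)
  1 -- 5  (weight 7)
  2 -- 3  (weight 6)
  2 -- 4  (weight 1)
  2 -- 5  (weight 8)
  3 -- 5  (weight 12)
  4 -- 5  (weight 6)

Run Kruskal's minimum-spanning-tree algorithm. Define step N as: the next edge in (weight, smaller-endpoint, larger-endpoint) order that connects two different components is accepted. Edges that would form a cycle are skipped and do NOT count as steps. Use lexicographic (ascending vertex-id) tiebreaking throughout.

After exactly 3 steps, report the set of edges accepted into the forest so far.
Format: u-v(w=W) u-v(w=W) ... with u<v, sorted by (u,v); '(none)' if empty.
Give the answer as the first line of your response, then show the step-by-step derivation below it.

0-1(w=2) 2-3(w=6) 2-4(w=1)

step 1: add edge 2-4 (w=1); MST = {2-4(w=1)}
step 2: add edge 0-1 (w=2); MST = {0-1(w=2) 2-4(w=1)}
step 3: add edge 2-3 (w=6); MST = {0-1(w=2) 2-3(w=6) 2-4(w=1)}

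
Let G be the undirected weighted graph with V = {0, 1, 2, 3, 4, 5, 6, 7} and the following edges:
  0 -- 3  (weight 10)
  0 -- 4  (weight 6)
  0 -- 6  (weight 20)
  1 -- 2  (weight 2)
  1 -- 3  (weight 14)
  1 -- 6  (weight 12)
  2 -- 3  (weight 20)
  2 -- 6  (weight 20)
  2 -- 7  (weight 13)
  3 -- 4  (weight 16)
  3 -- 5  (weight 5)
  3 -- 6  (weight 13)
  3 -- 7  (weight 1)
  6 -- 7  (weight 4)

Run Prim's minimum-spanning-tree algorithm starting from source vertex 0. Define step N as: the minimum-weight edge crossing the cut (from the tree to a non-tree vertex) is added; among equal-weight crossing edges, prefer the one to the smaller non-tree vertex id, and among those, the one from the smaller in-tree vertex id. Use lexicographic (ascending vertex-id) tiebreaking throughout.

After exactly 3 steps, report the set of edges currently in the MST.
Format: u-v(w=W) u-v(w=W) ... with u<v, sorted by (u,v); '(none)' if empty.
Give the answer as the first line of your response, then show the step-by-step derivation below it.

0-3(w=10) 0-4(w=6) 3-7(w=1)

step 1: add edge 0-4 (w=6); MST = {0-4(w=6)}
step 2: add edge 0-3 (w=10); MST = {0-3(w=10) 0-4(w=6)}
step 3: add edge 3-7 (w=1); MST = {0-3(w=10) 0-4(w=6) 3-7(w=1)}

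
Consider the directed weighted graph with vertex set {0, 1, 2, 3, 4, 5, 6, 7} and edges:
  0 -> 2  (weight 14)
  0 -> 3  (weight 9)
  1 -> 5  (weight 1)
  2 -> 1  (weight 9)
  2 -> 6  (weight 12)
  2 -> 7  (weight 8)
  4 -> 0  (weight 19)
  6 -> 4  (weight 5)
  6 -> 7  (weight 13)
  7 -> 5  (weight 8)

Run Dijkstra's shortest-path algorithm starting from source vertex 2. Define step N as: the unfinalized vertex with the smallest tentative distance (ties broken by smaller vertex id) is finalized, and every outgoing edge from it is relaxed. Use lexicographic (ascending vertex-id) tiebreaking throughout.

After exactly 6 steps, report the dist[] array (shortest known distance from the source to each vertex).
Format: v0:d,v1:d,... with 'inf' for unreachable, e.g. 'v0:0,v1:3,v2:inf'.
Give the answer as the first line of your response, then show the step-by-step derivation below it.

v0:36,v1:9,v2:0,v3:inf,v4:17,v5:10,v6:12,v7:8

step 1: dist = v0:inf,v1:9,v2:0,v3:inf,v4:inf,v5:inf,v6:12,v7:8
step 2: dist = v0:inf,v1:9,v2:0,v3:inf,v4:inf,v5:16,v6:12,v7:8
step 3: dist = v0:inf,v1:9,v2:0,v3:inf,v4:inf,v5:10,v6:12,v7:8
step 4: dist = v0:inf,v1:9,v2:0,v3:inf,v4:inf,v5:10,v6:12,v7:8
step 5: dist = v0:inf,v1:9,v2:0,v3:inf,v4:17,v5:10,v6:12,v7:8
step 6: dist = v0:36,v1:9,v2:0,v3:inf,v4:17,v5:10,v6:12,v7:8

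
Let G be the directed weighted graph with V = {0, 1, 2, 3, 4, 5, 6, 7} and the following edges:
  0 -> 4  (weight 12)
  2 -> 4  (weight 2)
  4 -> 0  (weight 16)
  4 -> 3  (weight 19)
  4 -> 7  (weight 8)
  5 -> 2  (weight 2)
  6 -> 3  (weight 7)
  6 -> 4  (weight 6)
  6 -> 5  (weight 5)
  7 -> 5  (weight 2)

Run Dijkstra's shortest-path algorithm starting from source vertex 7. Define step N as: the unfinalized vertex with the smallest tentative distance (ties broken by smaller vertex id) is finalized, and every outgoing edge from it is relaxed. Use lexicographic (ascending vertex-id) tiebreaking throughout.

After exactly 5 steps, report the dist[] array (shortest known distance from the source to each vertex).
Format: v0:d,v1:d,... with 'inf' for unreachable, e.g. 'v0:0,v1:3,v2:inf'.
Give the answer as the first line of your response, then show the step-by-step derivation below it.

v0:22,v1:inf,v2:4,v3:25,v4:6,v5:2,v6:inf,v7:0

step 1: dist = v0:inf,v1:inf,v2:inf,v3:inf,v4:inf,v5:2,v6:inf,v7:0
step 2: dist = v0:inf,v1:inf,v2:4,v3:inf,v4:inf,v5:2,v6:inf,v7:0
step 3: dist = v0:inf,v1:inf,v2:4,v3:inf,v4:6,v5:2,v6:inf,v7:0
step 4: dist = v0:22,v1:inf,v2:4,v3:25,v4:6,v5:2,v6:inf,v7:0
step 5: dist = v0:22,v1:inf,v2:4,v3:25,v4:6,v5:2,v6:inf,v7:0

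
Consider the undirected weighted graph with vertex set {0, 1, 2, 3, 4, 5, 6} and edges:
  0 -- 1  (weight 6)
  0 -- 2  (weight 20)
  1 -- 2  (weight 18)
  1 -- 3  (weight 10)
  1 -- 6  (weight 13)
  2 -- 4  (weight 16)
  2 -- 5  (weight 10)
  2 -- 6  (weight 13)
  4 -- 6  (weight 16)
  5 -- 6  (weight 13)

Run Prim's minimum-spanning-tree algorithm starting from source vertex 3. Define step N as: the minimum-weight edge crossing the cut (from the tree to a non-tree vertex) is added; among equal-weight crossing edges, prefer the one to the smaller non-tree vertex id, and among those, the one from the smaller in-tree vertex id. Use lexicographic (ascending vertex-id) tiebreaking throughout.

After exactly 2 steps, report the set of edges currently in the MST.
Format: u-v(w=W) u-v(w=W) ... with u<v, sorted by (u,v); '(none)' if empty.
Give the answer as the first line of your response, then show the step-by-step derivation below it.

0-1(w=6) 1-3(w=10)

step 1: add edge 1-3 (w=10); MST = {1-3(w=10)}
step 2: add edge 0-1 (w=6); MST = {0-1(w=6) 1-3(w=10)}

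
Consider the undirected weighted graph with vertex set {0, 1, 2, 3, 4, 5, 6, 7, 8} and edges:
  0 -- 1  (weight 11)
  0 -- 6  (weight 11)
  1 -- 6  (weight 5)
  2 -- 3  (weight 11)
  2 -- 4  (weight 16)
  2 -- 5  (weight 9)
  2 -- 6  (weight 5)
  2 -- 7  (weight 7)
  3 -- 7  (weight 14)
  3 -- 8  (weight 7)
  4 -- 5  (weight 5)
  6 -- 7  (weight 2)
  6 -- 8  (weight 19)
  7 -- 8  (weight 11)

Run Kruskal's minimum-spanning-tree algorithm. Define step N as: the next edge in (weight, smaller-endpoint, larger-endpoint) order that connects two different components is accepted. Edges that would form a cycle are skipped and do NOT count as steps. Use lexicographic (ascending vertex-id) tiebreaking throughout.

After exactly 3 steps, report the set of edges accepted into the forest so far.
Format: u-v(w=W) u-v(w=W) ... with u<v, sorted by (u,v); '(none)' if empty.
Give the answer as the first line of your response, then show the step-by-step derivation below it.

1-6(w=5) 2-6(w=5) 6-7(w=2)

step 1: add edge 6-7 (w=2); MST = {6-7(w=2)}
step 2: add edge 1-6 (w=5); MST = {1-6(w=5) 6-7(w=2)}
step 3: add edge 2-6 (w=5); MST = {1-6(w=5) 2-6(w=5) 6-7(w=2)}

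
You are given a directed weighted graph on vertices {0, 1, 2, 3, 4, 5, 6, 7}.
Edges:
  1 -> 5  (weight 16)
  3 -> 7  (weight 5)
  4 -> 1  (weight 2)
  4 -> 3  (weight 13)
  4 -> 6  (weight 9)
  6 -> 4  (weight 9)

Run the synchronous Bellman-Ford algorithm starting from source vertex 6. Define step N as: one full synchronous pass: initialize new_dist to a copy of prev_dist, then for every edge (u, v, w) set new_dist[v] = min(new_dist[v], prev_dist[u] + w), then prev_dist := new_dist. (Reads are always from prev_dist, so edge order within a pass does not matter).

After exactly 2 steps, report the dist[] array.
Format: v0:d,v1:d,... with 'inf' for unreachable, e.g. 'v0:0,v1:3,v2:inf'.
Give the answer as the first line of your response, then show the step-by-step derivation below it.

v0:inf,v1:11,v2:inf,v3:22,v4:9,v5:inf,v6:0,v7:inf

step 1: dist = v0:inf,v1:inf,v2:inf,v3:inf,v4:9,v5:inf,v6:0,v7:inf
step 2: dist = v0:inf,v1:11,v2:inf,v3:22,v4:9,v5:inf,v6:0,v7:inf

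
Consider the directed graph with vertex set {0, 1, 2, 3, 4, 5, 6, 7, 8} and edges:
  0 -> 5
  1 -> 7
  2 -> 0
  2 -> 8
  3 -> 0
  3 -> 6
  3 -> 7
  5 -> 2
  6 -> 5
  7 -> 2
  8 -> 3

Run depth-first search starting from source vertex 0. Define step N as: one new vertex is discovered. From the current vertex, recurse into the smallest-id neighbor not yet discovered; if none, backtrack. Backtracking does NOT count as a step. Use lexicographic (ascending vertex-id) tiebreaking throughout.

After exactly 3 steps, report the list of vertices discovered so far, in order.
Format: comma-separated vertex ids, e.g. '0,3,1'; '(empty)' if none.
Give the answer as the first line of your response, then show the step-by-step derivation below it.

0,5,2

step 1: discover 0; path=0; order=0
step 2: discover 5; path=0>5; order=0,5
step 3: discover 2; path=0>5>2; order=0,5,2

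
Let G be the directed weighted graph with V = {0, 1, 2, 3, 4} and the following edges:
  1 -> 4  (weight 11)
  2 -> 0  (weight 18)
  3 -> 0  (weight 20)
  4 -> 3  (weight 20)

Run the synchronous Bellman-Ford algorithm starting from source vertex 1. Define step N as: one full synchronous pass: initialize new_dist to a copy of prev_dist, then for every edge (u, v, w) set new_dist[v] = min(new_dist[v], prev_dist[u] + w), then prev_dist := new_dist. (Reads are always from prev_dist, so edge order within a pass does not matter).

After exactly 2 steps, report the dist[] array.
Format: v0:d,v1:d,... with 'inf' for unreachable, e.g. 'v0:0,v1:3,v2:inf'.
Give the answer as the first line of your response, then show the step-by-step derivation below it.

v0:inf,v1:0,v2:inf,v3:31,v4:11

step 1: dist = v0:inf,v1:0,v2:inf,v3:inf,v4:11
step 2: dist = v0:inf,v1:0,v2:inf,v3:31,v4:11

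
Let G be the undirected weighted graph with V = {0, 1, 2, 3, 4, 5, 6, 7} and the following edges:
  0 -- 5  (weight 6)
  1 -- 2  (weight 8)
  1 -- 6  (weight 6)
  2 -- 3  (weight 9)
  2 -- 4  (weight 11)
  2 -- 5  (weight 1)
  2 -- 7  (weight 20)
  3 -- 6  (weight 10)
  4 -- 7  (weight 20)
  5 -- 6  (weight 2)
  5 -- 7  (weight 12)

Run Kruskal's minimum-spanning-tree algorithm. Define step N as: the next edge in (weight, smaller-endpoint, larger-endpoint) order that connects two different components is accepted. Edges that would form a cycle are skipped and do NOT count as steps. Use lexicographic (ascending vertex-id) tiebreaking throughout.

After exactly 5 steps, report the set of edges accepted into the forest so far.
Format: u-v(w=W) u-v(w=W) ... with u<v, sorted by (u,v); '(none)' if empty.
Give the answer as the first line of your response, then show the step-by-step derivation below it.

0-5(w=6) 1-6(w=6) 2-3(w=9) 2-5(w=1) 5-6(w=2)

step 1: add edge 2-5 (w=1); MST = {2-5(w=1)}
step 2: add edge 5-6 (w=2); MST = {2-5(w=1) 5-6(w=2)}
step 3: add edge 0-5 (w=6); MST = {0-5(w=6) 2-5(w=1) 5-6(w=2)}
step 4: add edge 1-6 (w=6); MST = {0-5(w=6) 1-6(w=6) 2-5(w=1) 5-6(w=2)}
step 5: add edge 2-3 (w=9); MST = {0-5(w=6) 1-6(w=6) 2-3(w=9) 2-5(w=1) 5-6(w=2)}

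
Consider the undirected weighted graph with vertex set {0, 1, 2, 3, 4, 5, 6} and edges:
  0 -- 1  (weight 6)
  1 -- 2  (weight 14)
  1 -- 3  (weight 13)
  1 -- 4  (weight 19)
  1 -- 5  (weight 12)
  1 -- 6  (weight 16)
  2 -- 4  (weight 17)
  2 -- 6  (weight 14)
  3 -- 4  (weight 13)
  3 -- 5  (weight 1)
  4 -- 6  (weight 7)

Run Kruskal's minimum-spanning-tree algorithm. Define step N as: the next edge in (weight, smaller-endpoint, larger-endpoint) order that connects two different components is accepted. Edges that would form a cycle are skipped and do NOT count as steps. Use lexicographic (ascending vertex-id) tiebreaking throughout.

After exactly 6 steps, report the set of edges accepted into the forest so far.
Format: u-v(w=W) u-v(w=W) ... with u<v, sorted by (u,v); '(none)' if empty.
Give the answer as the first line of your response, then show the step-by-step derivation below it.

0-1(w=6) 1-2(w=14) 1-5(w=12) 3-4(w=13) 3-5(w=1) 4-6(w=7)

step 1: add edge 3-5 (w=1); MST = {3-5(w=1)}
step 2: add edge 0-1 (w=6); MST = {0-1(w=6) 3-5(w=1)}
step 3: add edge 4-6 (w=7); MST = {0-1(w=6) 3-5(w=1) 4-6(w=7)}
step 4: add edge 1-5 (w=12); MST = {0-1(w=6) 1-5(w=12) 3-5(w=1) 4-6(w=7)}
step 5: add edge 3-4 (w=13); MST = {0-1(w=6) 1-5(w=12) 3-4(w=13) 3-5(w=1) 4-6(w=7)}
step 6: add edge 1-2 (w=14); MST = {0-1(w=6) 1-2(w=14) 1-5(w=12) 3-4(w=13) 3-5(w=1) 4-6(w=7)}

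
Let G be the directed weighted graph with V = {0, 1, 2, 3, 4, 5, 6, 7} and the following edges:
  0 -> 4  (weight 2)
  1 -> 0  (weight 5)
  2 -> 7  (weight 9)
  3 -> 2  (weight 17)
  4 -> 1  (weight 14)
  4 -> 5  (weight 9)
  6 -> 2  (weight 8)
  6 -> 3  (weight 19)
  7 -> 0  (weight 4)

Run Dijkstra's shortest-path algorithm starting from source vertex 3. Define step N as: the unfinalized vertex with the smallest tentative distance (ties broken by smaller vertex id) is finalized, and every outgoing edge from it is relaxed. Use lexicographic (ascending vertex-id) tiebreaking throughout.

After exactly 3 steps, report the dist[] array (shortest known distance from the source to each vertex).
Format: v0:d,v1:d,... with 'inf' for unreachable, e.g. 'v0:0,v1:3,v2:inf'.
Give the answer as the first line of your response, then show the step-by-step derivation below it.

v0:30,v1:inf,v2:17,v3:0,v4:inf,v5:inf,v6:inf,v7:26

step 1: dist = v0:inf,v1:inf,v2:17,v3:0,v4:inf,v5:inf,v6:inf,v7:inf
step 2: dist = v0:inf,v1:inf,v2:17,v3:0,v4:inf,v5:inf,v6:inf,v7:26
step 3: dist = v0:30,v1:inf,v2:17,v3:0,v4:inf,v5:inf,v6:inf,v7:26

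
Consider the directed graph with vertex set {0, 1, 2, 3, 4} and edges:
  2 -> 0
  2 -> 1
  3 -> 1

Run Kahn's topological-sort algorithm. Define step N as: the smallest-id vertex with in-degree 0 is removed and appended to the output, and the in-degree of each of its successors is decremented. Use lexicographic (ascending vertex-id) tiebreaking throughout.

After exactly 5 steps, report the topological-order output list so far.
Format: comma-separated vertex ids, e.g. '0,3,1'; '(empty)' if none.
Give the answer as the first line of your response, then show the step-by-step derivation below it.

2,0,3,1,4

step 1: output 2; order=[2]; indeg=(0,1,0,0,0)
step 2: output 0; order=[2,0]; indeg=(0,1,0,0,0)
step 3: output 3; order=[2,0,3]; indeg=(0,0,0,0,0)
step 4: output 1; order=[2,0,3,1]; indeg=(0,0,0,0,0)
step 5: output 4; order=[2,0,3,1,4]; indeg=(0,0,0,0,0)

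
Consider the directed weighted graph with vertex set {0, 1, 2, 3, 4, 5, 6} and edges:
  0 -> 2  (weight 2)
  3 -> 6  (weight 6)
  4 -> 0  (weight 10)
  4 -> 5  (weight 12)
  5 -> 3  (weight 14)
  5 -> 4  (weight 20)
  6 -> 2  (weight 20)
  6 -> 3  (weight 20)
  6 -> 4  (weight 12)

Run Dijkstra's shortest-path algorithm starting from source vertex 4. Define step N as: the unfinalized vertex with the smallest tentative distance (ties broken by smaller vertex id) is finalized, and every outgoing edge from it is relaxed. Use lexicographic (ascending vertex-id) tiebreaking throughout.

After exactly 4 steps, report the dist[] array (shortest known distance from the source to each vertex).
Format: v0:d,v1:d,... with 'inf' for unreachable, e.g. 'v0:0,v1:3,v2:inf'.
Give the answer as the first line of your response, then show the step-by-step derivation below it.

v0:10,v1:inf,v2:12,v3:26,v4:0,v5:12,v6:inf

step 1: dist = v0:10,v1:inf,v2:inf,v3:inf,v4:0,v5:12,v6:inf
step 2: dist = v0:10,v1:inf,v2:12,v3:inf,v4:0,v5:12,v6:inf
step 3: dist = v0:10,v1:inf,v2:12,v3:inf,v4:0,v5:12,v6:inf
step 4: dist = v0:10,v1:inf,v2:12,v3:26,v4:0,v5:12,v6:inf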